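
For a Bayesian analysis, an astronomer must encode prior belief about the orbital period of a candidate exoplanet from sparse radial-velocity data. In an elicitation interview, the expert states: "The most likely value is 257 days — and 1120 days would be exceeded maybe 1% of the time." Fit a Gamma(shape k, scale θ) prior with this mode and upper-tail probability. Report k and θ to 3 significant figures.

k ≈ 2.88, θ ≈ 136

Gamma(k,θ) with k>1 has mode (k−1)θ, so θ = 257/(k−1).
Need P(X < 1120) = 0.99 with θ tied to k this way. Start at k = 2, θ = 257: P(X<1120) ≈ 0.931.
Too low — raise k to concentrate. Iterating converges to k ≈ 2.88.
Then θ = 257/(2.88−1) ≈ 136.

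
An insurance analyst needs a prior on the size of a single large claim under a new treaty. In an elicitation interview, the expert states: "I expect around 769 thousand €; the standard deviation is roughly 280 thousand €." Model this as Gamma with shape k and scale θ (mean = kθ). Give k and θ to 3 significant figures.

For Gamma(k, scale θ): mean = kθ, variance = kθ², so CV = 1/√k.
CV = SD/mean = 280/769 = 0.3641, hence k = 1/CV² = 7.54.
Then θ = mean/k = 769/7.54 = 102.

k ≈ 7.54, θ ≈ 102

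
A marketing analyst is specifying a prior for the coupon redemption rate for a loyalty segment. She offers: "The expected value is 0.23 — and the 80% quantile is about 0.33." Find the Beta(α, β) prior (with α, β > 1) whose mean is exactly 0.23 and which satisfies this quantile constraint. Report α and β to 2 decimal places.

With mean 0.23 fixed, write α = 0.23s, β = 0.77s where s = α+β.
Need P(θ < 0.33) = 0.8 under Beta(0.23s, 0.77s). Normal approximation: (q−m)/√(m(1−m)/s) ≈ z_{0.8} = 0.842, so s ≈ 0.23·0.77·(0.842)²/(0.33−0.23)² = 12.5.
At s = 12.5: P(θ<0.33) ≈ 0.811. Adjusting to match 0.8 gives s ≈ 11.08.
So α = 0.23·11.08 ≈ 2.55, β = 0.77·11.08 ≈ 8.53.

α ≈ 2.55, β ≈ 8.53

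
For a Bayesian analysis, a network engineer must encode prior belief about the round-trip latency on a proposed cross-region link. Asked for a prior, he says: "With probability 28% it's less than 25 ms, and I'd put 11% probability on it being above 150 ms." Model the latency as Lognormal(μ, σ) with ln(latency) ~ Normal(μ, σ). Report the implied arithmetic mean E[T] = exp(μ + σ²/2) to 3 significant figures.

If T ~ Lognormal(μ,σ) then ln T ~ Normal(μ,σ), so the p-quantile of ln T is μ + z_p·σ.
ln(25) = 3.219 and ln(150) = 5.011; z_{0.28} = -0.5828, z_{0.89} = 1.227.
σ = (5.011 − 3.219)/(1.227 − (-0.5828)) = 0.990.
μ = 3.219 − (-0.5828)·0.990 = 3.796.
E[T] = exp(μ + σ²/2) = exp(3.796 + 0.4903) = 72.7 ms.

E[T] ≈ 72.7 ms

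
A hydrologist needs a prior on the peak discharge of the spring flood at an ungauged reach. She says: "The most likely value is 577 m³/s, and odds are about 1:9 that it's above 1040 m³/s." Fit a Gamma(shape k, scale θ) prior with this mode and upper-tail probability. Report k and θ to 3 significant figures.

k ≈ 6.49, θ ≈ 105

Gamma(k,θ) with k>1 has mode (k−1)θ, so θ = 577/(k−1).
Need P(X < 1040) = 0.9 with θ tied to k this way. Start at k = 2, θ = 577: P(X<1040) ≈ 0.538.
Too low — raise k to concentrate. Iterating converges to k ≈ 6.49.
Then θ = 577/(6.49−1) ≈ 105.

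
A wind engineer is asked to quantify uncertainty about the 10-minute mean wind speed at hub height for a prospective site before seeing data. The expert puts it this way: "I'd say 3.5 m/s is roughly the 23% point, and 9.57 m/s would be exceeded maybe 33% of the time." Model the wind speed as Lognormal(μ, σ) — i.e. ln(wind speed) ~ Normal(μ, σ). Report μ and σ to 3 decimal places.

μ ≈ 1.883, σ ≈ 0.853

If T ~ Lognormal(μ,σ) then ln T ~ Normal(μ,σ), so the p-quantile of ln T is μ + z_p·σ.
ln(3.5) = 1.253 and ln(9.57) = 2.259; z_{0.23} = -0.7388, z_{0.67} = 0.4399.
σ = (2.259 − 1.253)/(0.4399 − (-0.7388)) = 0.853.
μ = 1.253 − (-0.7388)·0.853 = 1.883.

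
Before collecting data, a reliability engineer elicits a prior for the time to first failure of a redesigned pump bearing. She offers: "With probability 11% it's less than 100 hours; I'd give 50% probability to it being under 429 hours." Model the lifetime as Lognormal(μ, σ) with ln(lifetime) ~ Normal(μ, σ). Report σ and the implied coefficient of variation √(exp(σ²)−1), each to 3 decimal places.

σ ≈ 1.187, CV ≈ 1.759

If T ~ Lognormal(μ,σ) then ln T ~ Normal(μ,σ), so the p-quantile of ln T is μ + z_p·σ.
ln(100) = 4.605 and ln(429) = 6.061; z_{0.11} = -1.227, z_{0.5} = 0.
σ = (6.061 − 4.605)/(0 − (-1.227)) = 1.187.
μ = 4.605 − (-1.227)·1.187 = 6.061.
CV = √(exp(σ²)−1) = √(exp(1.4097)−1) = 1.759.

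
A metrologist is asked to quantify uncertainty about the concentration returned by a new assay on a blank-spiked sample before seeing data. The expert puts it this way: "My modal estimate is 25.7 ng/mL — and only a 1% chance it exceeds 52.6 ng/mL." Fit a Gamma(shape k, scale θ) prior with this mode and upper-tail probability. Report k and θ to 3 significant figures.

k ≈ 10.5, θ ≈ 2.7

Gamma(k,θ) with k>1 has mode (k−1)θ, so θ = 25.7/(k−1).
Need P(X < 52.6) = 0.99 with θ tied to k this way. Start at k = 2, θ = 25.7: P(X<52.6) ≈ 0.606.
Too low — raise k to concentrate. Iterating converges to k ≈ 10.5.
Then θ = 25.7/(10.5−1) ≈ 2.7.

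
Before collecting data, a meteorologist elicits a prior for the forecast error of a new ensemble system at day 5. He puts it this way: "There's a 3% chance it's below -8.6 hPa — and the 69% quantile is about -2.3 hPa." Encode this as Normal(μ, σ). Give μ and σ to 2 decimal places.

For Normal(μ,σ), the p-quantile is μ + z_p·σ. Here z_{0.03} = -1.881, z_{0.69} = 0.4959.
So -8.6 = μ − 1.881σ and -2.3 = μ + 0.4959σ.
Subtracting: σ = (-2.3 − -8.6)/(0.4959 − (-1.881)) = 2.65.
Then μ = -8.6 − (-1.881)·2.65 = -3.61.

μ = -3.61, σ = 2.65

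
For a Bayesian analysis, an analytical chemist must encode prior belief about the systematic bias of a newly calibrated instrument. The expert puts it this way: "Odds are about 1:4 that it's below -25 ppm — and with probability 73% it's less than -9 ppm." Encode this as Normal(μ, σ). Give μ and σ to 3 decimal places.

μ = -15.741, σ = 11.001

For Normal(μ,σ), the p-quantile is μ + z_p·σ. Here z_{0.2} = -0.8416, z_{0.73} = 0.6128.
So -25 = μ − 0.8416σ and -9 = μ + 0.6128σ.
Subtracting: σ = (-9 − -25)/(0.6128 − (-0.8416)) = 11.001.
Then μ = -25 − (-0.8416)·11.001 = -15.741.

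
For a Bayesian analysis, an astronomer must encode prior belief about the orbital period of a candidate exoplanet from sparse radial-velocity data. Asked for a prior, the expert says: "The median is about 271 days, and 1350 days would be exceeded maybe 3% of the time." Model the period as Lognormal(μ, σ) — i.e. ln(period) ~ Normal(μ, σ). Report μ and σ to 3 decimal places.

If T ~ Lognormal(μ,σ) then ln T ~ Normal(μ,σ), so the p-quantile of ln T is μ + z_p·σ.
ln(271) = 5.602 and ln(1350) = 7.208; z_{0.5} = 0, z_{0.97} = 1.881.
σ = (7.208 − 5.602)/(1.881 − (0)) = 0.854.
μ = 5.602 − (0)·0.854 = 5.602.

μ ≈ 5.602, σ ≈ 0.854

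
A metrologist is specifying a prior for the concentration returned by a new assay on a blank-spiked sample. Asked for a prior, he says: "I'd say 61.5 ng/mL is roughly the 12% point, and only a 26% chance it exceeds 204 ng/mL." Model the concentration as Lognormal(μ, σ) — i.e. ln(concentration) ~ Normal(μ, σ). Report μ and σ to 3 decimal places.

If T ~ Lognormal(μ,σ) then ln T ~ Normal(μ,σ), so the p-quantile of ln T is μ + z_p·σ.
ln(61.5) = 4.119 and ln(204) = 5.318; z_{0.12} = -1.175, z_{0.74} = 0.6433.
σ = (5.318 − 4.119)/(0.6433 − (-1.175)) = 0.659.
μ = 4.119 − (-1.175)·0.659 = 4.894.

μ ≈ 4.894, σ ≈ 0.659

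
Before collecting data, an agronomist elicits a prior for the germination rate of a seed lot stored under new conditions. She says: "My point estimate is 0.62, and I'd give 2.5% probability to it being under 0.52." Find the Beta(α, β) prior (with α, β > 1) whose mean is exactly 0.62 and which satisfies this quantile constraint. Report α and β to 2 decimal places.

α ≈ 58.02, β ≈ 35.56

With mean 0.62 fixed, write α = 0.62s, β = 0.38s where s = α+β.
Need P(θ < 0.52) = 0.025 under Beta(0.62s, 0.38s). Normal approximation: (q−m)/√(m(1−m)/s) ≈ z_{0.025} = -1.96, so s ≈ 0.62·0.38·(-1.96)²/(0.52−0.62)² = 90.5.
At s = 90.5: P(θ<0.52) ≈ 0.027. Adjusting to match 0.025 gives s ≈ 93.59.
So α = 0.62·93.59 ≈ 58.02, β = 0.38·93.59 ≈ 35.56.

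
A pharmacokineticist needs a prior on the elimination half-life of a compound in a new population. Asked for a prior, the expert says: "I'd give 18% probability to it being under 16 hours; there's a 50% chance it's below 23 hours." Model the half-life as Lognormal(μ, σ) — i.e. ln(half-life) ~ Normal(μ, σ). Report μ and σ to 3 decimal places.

μ ≈ 3.135, σ ≈ 0.396

If T ~ Lognormal(μ,σ) then ln T ~ Normal(μ,σ), so the p-quantile of ln T is μ + z_p·σ.
ln(16) = 2.773 and ln(23) = 3.135; z_{0.18} = -0.9154, z_{0.5} = 0.
σ = (3.135 − 2.773)/(0 − (-0.9154)) = 0.396.
μ = 2.773 − (-0.9154)·0.396 = 3.135.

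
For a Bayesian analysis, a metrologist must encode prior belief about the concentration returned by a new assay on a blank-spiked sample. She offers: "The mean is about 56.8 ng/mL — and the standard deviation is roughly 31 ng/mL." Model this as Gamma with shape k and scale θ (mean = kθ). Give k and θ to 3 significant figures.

k ≈ 3.36, θ ≈ 16.9

For Gamma(k, scale θ): mean = kθ, variance = kθ², so CV = 1/√k.
CV = SD/mean = 31/56.8 = 0.5458, hence k = 1/CV² = 3.36.
Then θ = mean/k = 56.8/3.36 = 16.9.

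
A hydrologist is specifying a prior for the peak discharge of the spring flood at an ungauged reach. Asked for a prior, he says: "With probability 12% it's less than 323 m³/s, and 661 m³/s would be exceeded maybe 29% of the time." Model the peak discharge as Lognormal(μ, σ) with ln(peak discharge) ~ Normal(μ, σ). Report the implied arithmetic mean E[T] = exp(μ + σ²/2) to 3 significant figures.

E[T] ≈ 573 m³/s

If T ~ Lognormal(μ,σ) then ln T ~ Normal(μ,σ), so the p-quantile of ln T is μ + z_p·σ.
ln(323) = 5.778 and ln(661) = 6.494; z_{0.12} = -1.175, z_{0.71} = 0.5534.
σ = (6.494 − 5.778)/(0.5534 − (-1.175)) = 0.414.
μ = 5.778 − (-1.175)·0.414 = 6.264.
E[T] = exp(μ + σ²/2) = exp(6.264 + 0.0858) = 573 m³/s.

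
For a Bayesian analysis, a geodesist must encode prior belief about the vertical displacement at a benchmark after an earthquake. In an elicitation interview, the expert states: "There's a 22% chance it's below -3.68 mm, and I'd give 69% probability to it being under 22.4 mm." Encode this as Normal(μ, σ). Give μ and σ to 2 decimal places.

For Normal(μ,σ), the p-quantile is μ + z_p·σ. Here z_{0.22} = -0.7722, z_{0.69} = 0.4959.
So -3.68 = μ − 0.7722σ and 22.4 = μ + 0.4959σ.
Subtracting: σ = (22.4 − -3.68)/(0.4959 − (-0.7722)) = 20.57.
Then μ = -3.68 − (-0.7722)·20.57 = 12.20.

μ = 12.20, σ = 20.57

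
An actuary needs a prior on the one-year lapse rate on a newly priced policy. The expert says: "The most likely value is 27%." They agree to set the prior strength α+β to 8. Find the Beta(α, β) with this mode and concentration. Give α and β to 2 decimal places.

α = 2.62, β = 5.38

For α,β > 1 the Beta mode is (α−1)/(α+β−2). With α+β = 8, the mode is (α−1)/6.
Set (α−1)/6 = 0.27 → α = 1 + 0.27·6 = 2.62.
β = 8 − α = 5.38.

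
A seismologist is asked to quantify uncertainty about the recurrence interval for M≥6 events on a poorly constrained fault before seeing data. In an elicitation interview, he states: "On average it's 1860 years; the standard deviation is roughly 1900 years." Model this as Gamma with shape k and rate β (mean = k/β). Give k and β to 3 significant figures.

For Gamma(k, rate β): mean = k/β, variance = k/β², so CV = 1/√k.
CV = SD/mean = 1900/1860 = 1.022, hence k = 1/CV² = 0.958.
Then β = k/mean = 0.958/1860 = 0.000515.

k ≈ 0.958, β ≈ 0.000515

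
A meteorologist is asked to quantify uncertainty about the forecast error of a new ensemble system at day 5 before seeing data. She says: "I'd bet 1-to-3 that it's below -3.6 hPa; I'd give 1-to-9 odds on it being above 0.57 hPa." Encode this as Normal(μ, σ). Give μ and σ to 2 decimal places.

For Normal(μ,σ), the p-quantile is μ + z_p·σ. Here z_{0.25} = -0.6745, z_{0.9} = 1.282.
So -3.6 = μ − 0.6745σ and 0.57 = μ + 1.282σ.
Subtracting: σ = (0.57 − -3.6)/(1.282 − (-0.6745)) = 2.13.
Then μ = -3.6 − (-0.6745)·2.13 = -2.16.

μ = -2.16, σ = 2.13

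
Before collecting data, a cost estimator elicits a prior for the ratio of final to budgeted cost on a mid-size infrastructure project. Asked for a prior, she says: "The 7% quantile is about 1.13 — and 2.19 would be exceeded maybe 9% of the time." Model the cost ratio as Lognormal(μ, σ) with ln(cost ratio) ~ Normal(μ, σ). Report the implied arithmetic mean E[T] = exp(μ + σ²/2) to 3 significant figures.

If T ~ Lognormal(μ,σ) then ln T ~ Normal(μ,σ), so the p-quantile of ln T is μ + z_p·σ.
ln(1.13) = 0.1222 and ln(2.19) = 0.7839; z_{0.07} = -1.476, z_{0.91} = 1.341.
σ = (0.7839 − 0.1222)/(1.341 − (-1.476)) = 0.235.
μ = 0.1222 − (-1.476)·0.235 = 0.469.
E[T] = exp(μ + σ²/2) = exp(0.469 + 0.0276) = 1.64.

E[T] ≈ 1.64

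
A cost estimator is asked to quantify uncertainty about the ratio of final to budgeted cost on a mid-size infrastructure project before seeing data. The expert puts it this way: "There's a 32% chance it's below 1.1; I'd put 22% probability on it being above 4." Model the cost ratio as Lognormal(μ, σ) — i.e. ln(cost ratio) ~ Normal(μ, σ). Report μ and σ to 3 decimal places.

μ ≈ 0.582, σ ≈ 1.041

If T ~ Lognormal(μ,σ) then ln T ~ Normal(μ,σ), so the p-quantile of ln T is μ + z_p·σ.
ln(1.1) = 0.09531 and ln(4) = 1.386; z_{0.32} = -0.4677, z_{0.78} = 0.7722.
σ = (1.386 − 0.09531)/(0.7722 − (-0.4677)) = 1.041.
μ = 0.09531 − (-0.4677)·1.041 = 0.582.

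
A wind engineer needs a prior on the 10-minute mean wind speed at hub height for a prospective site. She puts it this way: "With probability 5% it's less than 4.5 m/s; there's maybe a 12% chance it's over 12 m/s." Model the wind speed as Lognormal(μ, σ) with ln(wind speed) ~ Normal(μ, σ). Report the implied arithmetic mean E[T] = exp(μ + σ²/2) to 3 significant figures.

If T ~ Lognormal(μ,σ) then ln T ~ Normal(μ,σ), so the p-quantile of ln T is μ + z_p·σ.
ln(4.5) = 1.504 and ln(12) = 2.485; z_{0.05} = -1.645, z_{0.88} = 1.175.
σ = (2.485 − 1.504)/(1.175 − (-1.645)) = 0.348.
μ = 1.504 − (-1.645)·0.348 = 2.076.
E[T] = exp(μ + σ²/2) = exp(2.076 + 0.0605) = 8.47 m/s.

E[T] ≈ 8.47 m/s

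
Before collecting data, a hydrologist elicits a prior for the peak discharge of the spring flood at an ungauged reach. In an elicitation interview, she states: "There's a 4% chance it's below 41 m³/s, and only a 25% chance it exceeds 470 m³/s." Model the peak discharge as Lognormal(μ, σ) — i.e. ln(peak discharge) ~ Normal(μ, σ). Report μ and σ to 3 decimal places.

μ ≈ 5.474, σ ≈ 1.006

If T ~ Lognormal(μ,σ) then ln T ~ Normal(μ,σ), so the p-quantile of ln T is μ + z_p·σ.
ln(41) = 3.714 and ln(470) = 6.153; z_{0.04} = -1.751, z_{0.75} = 0.6745.
σ = (6.153 − 3.714)/(0.6745 − (-1.751)) = 1.006.
μ = 3.714 − (-1.751)·1.006 = 5.474.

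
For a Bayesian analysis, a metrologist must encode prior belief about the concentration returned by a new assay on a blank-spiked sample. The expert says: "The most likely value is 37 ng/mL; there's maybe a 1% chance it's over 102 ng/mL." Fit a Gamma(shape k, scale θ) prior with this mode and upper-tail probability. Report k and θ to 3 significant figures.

Gamma(k,θ) with k>1 has mode (k−1)θ, so θ = 37/(k−1).
Need P(X < 102) = 0.99 with θ tied to k this way. Start at k = 2, θ = 37: P(X<102) ≈ 0.761.
Too low — raise k to concentrate. Iterating converges to k ≈ 5.47.
Then θ = 37/(5.47−1) ≈ 8.29.

k ≈ 5.47, θ ≈ 8.29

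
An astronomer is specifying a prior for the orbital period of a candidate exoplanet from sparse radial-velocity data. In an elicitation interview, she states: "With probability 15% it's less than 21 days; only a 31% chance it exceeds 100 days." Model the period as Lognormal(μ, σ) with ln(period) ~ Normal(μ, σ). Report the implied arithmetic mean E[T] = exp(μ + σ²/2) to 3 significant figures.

E[T] ≈ 101 days

If T ~ Lognormal(μ,σ) then ln T ~ Normal(μ,σ), so the p-quantile of ln T is μ + z_p·σ.
ln(21) = 3.045 and ln(100) = 4.605; z_{0.15} = -1.036, z_{0.69} = 0.4959.
σ = (4.605 − 3.045)/(0.4959 − (-1.036)) = 1.019.
μ = 3.045 − (-1.036)·1.019 = 4.100.
E[T] = exp(μ + σ²/2) = exp(4.100 + 0.5187) = 101 days.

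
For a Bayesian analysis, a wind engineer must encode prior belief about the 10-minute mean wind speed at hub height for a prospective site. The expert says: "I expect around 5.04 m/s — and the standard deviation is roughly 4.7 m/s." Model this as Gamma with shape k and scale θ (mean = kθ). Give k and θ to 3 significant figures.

For Gamma(k, scale θ): mean = kθ, variance = kθ², so CV = 1/√k.
CV = SD/mean = 4.7/5.04 = 0.9325, hence k = 1/CV² = 1.15.
Then θ = mean/k = 5.04/1.15 = 4.38.

k ≈ 1.15, θ ≈ 4.38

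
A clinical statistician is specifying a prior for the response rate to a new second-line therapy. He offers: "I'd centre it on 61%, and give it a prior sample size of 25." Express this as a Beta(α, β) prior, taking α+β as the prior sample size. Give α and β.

α = 15.25, β = 9.75

Under the effective-sample-size interpretation, Beta(α, β) has prior mean α/(α+β) and prior sample size α+β.
So α+β = 25 and α/(α+β) = 0.61, giving α = 0.61·25 = 15.25 and β = 25 − 15.25 = 9.75.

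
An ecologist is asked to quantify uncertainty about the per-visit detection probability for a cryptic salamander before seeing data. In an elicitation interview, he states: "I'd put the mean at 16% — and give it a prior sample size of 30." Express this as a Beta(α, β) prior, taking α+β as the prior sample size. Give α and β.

Under the effective-sample-size interpretation, Beta(α, β) has prior mean α/(α+β) and prior sample size α+β.
So α+β = 30 and α/(α+β) = 0.16, giving α = 0.16·30 = 4.8 and β = 30 − 4.8 = 25.2.

α = 4.8, β = 25.2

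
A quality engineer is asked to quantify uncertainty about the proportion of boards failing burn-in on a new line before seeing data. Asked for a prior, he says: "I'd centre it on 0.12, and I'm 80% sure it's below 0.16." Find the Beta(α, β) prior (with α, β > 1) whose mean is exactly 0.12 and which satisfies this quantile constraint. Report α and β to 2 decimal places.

With mean 0.12 fixed, write α = 0.12s, β = 0.88s where s = α+β.
Need P(θ < 0.16) = 0.8 under Beta(0.12s, 0.88s). Normal approximation: (q−m)/√(m(1−m)/s) ≈ z_{0.8} = 0.842, so s ≈ 0.12·0.88·(0.842)²/(0.16−0.12)² = 46.7.
At s = 46.7: P(θ<0.16) ≈ 0.811. Adjusting to match 0.8 gives s ≈ 41.12.
So α = 0.12·41.12 ≈ 4.93, β = 0.88·41.12 ≈ 36.18.

α ≈ 4.93, β ≈ 36.18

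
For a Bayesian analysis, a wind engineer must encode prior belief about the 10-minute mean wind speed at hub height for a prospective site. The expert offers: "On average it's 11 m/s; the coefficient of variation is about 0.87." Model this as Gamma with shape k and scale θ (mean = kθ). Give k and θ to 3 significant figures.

For Gamma(k, scale θ): mean = kθ, variance = kθ², so CV = 1/√k.
CV = 0.87, hence k = 1/CV² = 1.32.
Then θ = mean/k = 11/1.32 = 8.33.

k ≈ 1.32, θ ≈ 8.33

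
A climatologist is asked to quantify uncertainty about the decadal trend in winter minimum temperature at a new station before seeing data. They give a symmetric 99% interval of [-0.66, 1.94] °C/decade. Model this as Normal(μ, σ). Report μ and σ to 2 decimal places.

A symmetric 99% interval runs μ ± z·σ with z = 2.576.
Half-width = 1.3, so σ = 1.3/2.576 = 0.50.
μ is the interval midpoint, 0.64.

μ = 0.64, σ = 0.50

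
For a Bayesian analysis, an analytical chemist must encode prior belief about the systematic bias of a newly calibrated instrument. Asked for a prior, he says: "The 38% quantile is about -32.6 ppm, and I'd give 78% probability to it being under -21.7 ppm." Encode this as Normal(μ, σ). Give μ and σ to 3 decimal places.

μ = -29.510, σ = 10.114

The p-quantile of Normal(μ,σ) is μ + z_p·σ, with z_{0.38} = -0.3055 and z_{0.78} = 0.7722.
Eliminate σ: μ = (z₂·x₁ − z₁·x₂)/(z₂ − z₁) = (0.7722·-32.6 − (-0.3055)·-21.7)/1.078 = -29.510.
Then σ = (x₂ − x₁)/(z₂ − z₁) = (-21.7 − -32.6)/1.078 = 10.114.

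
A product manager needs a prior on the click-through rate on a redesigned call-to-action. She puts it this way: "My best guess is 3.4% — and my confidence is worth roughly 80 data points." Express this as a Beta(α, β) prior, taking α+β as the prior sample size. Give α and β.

Under the effective-sample-size interpretation, Beta(α, β) has prior mean α/(α+β) and prior sample size α+β.
So α+β = 80 and α/(α+β) = 0.034, giving α = 0.034·80 = 2.72 and β = 80 − 2.72 = 77.28.

α = 2.72, β = 77.28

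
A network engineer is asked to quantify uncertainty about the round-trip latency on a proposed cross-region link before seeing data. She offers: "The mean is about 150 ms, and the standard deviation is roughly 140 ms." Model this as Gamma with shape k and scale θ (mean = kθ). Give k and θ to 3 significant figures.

k ≈ 1.15, θ ≈ 131

For Gamma(k, scale θ): mean = kθ, variance = kθ², so CV = 1/√k.
CV = SD/mean = 140/150 = 0.9333, hence k = 1/CV² = 1.15.
Then θ = mean/k = 150/1.15 = 131.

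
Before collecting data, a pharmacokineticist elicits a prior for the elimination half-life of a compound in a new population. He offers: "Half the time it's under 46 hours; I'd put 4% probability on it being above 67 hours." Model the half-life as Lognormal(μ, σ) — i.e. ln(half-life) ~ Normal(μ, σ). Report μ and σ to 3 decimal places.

If T ~ Lognormal(μ,σ) then ln T ~ Normal(μ,σ), so the p-quantile of ln T is μ + z_p·σ.
ln(46) = 3.829 and ln(67) = 4.205; z_{0.5} = 0, z_{0.96} = 1.751.
σ = (4.205 − 3.829)/(1.751 − (0)) = 0.215.
μ = 3.829 − (0)·0.215 = 3.829.

μ ≈ 3.829, σ ≈ 0.215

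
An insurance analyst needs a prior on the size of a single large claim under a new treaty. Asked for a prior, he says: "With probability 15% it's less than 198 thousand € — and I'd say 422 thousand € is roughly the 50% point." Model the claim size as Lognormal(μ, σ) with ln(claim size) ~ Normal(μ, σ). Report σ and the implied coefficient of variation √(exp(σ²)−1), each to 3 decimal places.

σ ≈ 0.730, CV ≈ 0.839

If T ~ Lognormal(μ,σ) then ln T ~ Normal(μ,σ), so the p-quantile of ln T is μ + z_p·σ.
ln(198) = 5.288 and ln(422) = 6.045; z_{0.15} = -1.036, z_{0.5} = 0.
σ = (6.045 − 5.288)/(0 − (-1.036)) = 0.730.
μ = 5.288 − (-1.036)·0.730 = 6.045.
CV = √(exp(σ²)−1) = √(exp(0.5331)−1) = 0.839.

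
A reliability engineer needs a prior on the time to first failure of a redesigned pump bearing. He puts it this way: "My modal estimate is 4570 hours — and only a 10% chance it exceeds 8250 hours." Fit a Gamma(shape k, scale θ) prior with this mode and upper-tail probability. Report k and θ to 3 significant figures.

Gamma(k,θ) with k>1 has mode (k−1)θ, so θ = 4570/(k−1).
Need P(X < 8250) = 0.9 with θ tied to k this way. Start at k = 2, θ = 4570: P(X<8250) ≈ 0.539.
Too low — raise k to concentrate. Iterating converges to k ≈ 6.46.
Then θ = 4570/(6.46−1) ≈ 837.

k ≈ 6.46, θ ≈ 837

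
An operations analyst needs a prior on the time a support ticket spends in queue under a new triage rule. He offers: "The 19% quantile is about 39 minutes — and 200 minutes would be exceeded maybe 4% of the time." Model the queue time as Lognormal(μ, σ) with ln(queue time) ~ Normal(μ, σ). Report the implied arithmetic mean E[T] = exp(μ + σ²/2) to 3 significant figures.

E[T] ≈ 81.7 minutes

If T ~ Lognormal(μ,σ) then ln T ~ Normal(μ,σ), so the p-quantile of ln T is μ + z_p·σ.
ln(39) = 3.664 and ln(200) = 5.298; z_{0.19} = -0.8779, z_{0.96} = 1.751.
σ = (5.298 − 3.664)/(1.751 − (-0.8779)) = 0.622.
μ = 3.664 − (-0.8779)·0.622 = 4.210.
E[T] = exp(μ + σ²/2) = exp(4.210 + 0.1934) = 81.7 minutes.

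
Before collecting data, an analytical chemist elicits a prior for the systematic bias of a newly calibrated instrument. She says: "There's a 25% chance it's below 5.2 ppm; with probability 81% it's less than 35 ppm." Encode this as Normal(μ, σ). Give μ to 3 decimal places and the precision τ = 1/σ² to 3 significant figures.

μ = 18.148, τ = 0.00271

For Normal(μ,σ), the p-quantile is μ + z_p·σ. Here z_{0.25} = -0.6745, z_{0.81} = 0.8779.
So 5.2 = μ − 0.6745σ and 35 = μ + 0.8779σ.
Subtracting: σ = (35 − 5.2)/(0.8779 − (-0.6745)) = 19.196.
Then μ = 5.2 − (-0.6745)·19.196 = 18.148.
Precision τ = 1/σ² = 1/19.2² = 0.00271.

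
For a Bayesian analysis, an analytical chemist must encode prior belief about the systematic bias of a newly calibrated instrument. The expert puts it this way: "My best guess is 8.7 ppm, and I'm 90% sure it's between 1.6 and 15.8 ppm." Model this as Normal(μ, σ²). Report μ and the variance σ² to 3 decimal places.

A symmetric 90% interval runs μ ± z·σ with z = 1.645.
Half-width = 7.1, so σ = 7.1/1.645 = 4.3165 and σ² = 18.632.
μ is the stated best guess, 8.700.

μ = 8.700, σ² = 18.632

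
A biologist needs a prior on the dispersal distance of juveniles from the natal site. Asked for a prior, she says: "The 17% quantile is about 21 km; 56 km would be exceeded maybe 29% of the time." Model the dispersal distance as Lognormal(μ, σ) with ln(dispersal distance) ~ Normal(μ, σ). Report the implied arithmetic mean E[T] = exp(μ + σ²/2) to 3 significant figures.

E[T] ≈ 48.3 km

If T ~ Lognormal(μ,σ) then ln T ~ Normal(μ,σ), so the p-quantile of ln T is μ + z_p·σ.
ln(21) = 3.045 and ln(56) = 4.025; z_{0.17} = -0.9542, z_{0.71} = 0.5534.
σ = (4.025 − 3.045)/(0.5534 − (-0.9542)) = 0.651.
μ = 3.045 − (-0.9542)·0.651 = 3.665.
E[T] = exp(μ + σ²/2) = exp(3.665 + 0.2116) = 48.3 km.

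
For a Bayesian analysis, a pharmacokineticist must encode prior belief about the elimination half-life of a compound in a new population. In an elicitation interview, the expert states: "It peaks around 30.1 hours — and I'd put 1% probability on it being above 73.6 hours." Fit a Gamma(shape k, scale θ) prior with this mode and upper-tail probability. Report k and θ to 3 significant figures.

k ≈ 6.9, θ ≈ 5.1

Gamma(k,θ) with k>1 has mode (k−1)θ, so θ = 30.1/(k−1).
Need P(X < 73.6) = 0.99 with θ tied to k this way. Start at k = 2, θ = 30.1: P(X<73.6) ≈ 0.701.
Too low — raise k to concentrate. Iterating converges to k ≈ 6.9.
Then θ = 30.1/(6.9−1) ≈ 5.1.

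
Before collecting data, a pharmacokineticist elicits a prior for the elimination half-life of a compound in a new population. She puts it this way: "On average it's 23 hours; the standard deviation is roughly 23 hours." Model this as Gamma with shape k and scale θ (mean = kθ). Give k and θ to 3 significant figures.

k ≈ 1, θ ≈ 23

For Gamma(k, scale θ): mean = kθ, variance = kθ², so CV = 1/√k.
CV = SD/mean = 23/23 = 1, hence k = 1/CV² = 1.
Then θ = mean/k = 23/1 = 23.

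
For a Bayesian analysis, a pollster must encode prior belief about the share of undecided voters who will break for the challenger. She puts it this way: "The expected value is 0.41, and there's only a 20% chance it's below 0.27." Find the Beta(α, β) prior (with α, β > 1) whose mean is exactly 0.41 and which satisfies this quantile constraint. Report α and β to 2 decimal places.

With mean 0.41 fixed, write α = 0.41s, β = 0.59s where s = α+β.
Need P(θ < 0.27) = 0.2 under Beta(0.41s, 0.59s). Normal approximation: (q−m)/√(m(1−m)/s) ≈ z_{0.2} = -0.842, so s ≈ 0.41·0.59·(-0.842)²/(0.27−0.41)² = 8.7.
At s = 8.7: P(θ<0.27) ≈ 0.204. Adjusting to match 0.2 gives s ≈ 9.02.
So α = 0.41·9.02 ≈ 3.70, β = 0.59·9.02 ≈ 5.32.

α ≈ 3.70, β ≈ 5.32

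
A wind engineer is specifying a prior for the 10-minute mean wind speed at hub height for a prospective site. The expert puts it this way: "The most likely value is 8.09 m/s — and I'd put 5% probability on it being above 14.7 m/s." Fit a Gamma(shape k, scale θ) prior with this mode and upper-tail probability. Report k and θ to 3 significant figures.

Gamma(k,θ) with k>1 has mode (k−1)θ, so θ = 8.09/(k−1).
Need P(X < 14.7) = 0.95 with θ tied to k this way. Start at k = 2, θ = 8.09: P(X<14.7) ≈ 0.542.
Too low — raise k to concentrate. Iterating converges to k ≈ 8.81.
Then θ = 8.09/(8.81−1) ≈ 1.04.

k ≈ 8.81, θ ≈ 1.04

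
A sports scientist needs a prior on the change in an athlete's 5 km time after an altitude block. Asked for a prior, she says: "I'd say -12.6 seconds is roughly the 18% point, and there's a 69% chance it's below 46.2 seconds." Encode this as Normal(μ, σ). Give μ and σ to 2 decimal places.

μ = 25.54, σ = 41.67

For Normal(μ,σ), the p-quantile is μ + z_p·σ. Here z_{0.18} = -0.9154, z_{0.69} = 0.4959.
So -12.6 = μ − 0.9154σ and 46.2 = μ + 0.4959σ.
Subtracting: σ = (46.2 − -12.6)/(0.4959 − (-0.9154)) = 41.67.
Then μ = -12.6 − (-0.9154)·41.67 = 25.54.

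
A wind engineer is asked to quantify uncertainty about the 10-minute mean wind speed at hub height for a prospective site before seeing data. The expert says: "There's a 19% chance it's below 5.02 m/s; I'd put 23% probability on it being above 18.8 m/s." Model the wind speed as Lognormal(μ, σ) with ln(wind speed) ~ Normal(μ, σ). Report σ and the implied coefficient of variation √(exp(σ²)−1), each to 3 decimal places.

σ ≈ 0.817, CV ≈ 0.974

If T ~ Lognormal(μ,σ) then ln T ~ Normal(μ,σ), so the p-quantile of ln T is μ + z_p·σ.
ln(5.02) = 1.613 and ln(18.8) = 2.934; z_{0.19} = -0.8779, z_{0.77} = 0.7388.
σ = (2.934 − 1.613)/(0.7388 − (-0.8779)) = 0.817.
μ = 1.613 − (-0.8779)·0.817 = 2.330.
CV = √(exp(σ²)−1) = √(exp(0.6670)−1) = 0.974.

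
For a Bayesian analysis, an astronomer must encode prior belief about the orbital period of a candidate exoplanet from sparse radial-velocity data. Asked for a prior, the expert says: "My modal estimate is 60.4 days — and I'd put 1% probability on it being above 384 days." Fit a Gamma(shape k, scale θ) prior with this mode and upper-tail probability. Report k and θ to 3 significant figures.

k ≈ 2.06, θ ≈ 56.9

Gamma(k,θ) with k>1 has mode (k−1)θ, so θ = 60.4/(k−1).
Need P(X < 384) = 0.99 with θ tied to k this way. Start at k = 2, θ = 60.4: P(X<384) ≈ 0.987.
Too low — raise k to concentrate. Iterating converges to k ≈ 2.06.
Then θ = 60.4/(2.06−1) ≈ 56.9.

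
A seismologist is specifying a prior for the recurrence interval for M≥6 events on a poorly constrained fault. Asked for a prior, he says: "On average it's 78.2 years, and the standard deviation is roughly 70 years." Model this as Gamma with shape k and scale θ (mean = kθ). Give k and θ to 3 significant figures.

For Gamma(k, scale θ): mean = kθ, variance = kθ², so CV = 1/√k.
CV = SD/mean = 70/78.2 = 0.8951, hence k = 1/CV² = 1.25.
Then θ = mean/k = 78.2/1.25 = 62.7.

k ≈ 1.25, θ ≈ 62.7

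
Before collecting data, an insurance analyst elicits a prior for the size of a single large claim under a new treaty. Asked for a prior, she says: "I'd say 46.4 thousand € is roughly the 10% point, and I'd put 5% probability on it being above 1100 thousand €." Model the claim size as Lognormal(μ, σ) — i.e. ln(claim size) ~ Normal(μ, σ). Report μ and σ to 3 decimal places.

μ ≈ 5.224, σ ≈ 1.082

If T ~ Lognormal(μ,σ) then ln T ~ Normal(μ,σ), so the p-quantile of ln T is μ + z_p·σ.
ln(46.4) = 3.837 and ln(1100) = 7.003; z_{0.1} = -1.282, z_{0.95} = 1.645.
σ = (7.003 − 3.837)/(1.645 − (-1.282)) = 1.082.
μ = 3.837 − (-1.282)·1.082 = 5.224.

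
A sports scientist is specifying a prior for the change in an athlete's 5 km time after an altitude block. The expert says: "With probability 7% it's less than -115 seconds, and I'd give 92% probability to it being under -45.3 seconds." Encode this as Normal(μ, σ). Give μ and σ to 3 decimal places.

μ = -79.295, σ = 24.194

The p-quantile of Normal(μ,σ) is μ + z_p·σ, with z_{0.07} = -1.476 and z_{0.92} = 1.405.
Eliminate σ: μ = (z₂·x₁ − z₁·x₂)/(z₂ − z₁) = (1.405·-115 − (-1.476)·-45.3)/2.881 = -79.295.
Then σ = (x₂ − x₁)/(z₂ − z₁) = (-45.3 − -115)/2.881 = 24.194.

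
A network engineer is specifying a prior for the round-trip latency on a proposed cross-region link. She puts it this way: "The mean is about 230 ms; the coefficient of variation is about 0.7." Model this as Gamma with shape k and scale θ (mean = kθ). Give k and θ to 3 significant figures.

k ≈ 2.04, θ ≈ 113

For Gamma(k, scale θ): mean = kθ, variance = kθ², so CV = 1/√k.
CV = 0.7, hence k = 1/CV² = 2.04.
Then θ = mean/k = 230/2.04 = 113.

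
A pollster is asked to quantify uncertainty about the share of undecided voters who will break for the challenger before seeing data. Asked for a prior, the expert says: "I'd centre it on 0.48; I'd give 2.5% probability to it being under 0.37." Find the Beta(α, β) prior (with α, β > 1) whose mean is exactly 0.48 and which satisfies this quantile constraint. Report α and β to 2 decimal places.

α ≈ 37.01, β ≈ 40.09

With mean 0.48 fixed, write α = 0.48s, β = 0.52s where s = α+β.
Need P(θ < 0.37) = 0.025 under Beta(0.48s, 0.52s). Normal approximation: (q−m)/√(m(1−m)/s) ≈ z_{0.025} = -1.96, so s ≈ 0.48·0.52·(-1.96)²/(0.37−0.48)² = 79.2.
At s = 79.2: P(θ<0.37) ≈ 0.023. Adjusting to match 0.025 gives s ≈ 77.10.
So α = 0.48·77.10 ≈ 37.01, β = 0.52·77.10 ≈ 40.09.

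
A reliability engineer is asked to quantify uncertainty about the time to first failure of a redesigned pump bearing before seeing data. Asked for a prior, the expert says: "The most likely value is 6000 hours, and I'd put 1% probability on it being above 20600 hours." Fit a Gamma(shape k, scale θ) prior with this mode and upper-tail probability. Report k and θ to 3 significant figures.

k ≈ 3.86, θ ≈ 2100

Gamma(k,θ) with k>1 has mode (k−1)θ, so θ = 6000/(k−1).
Need P(X < 20600) = 0.99 with θ tied to k this way. Start at k = 2, θ = 6000: P(X<20600) ≈ 0.857.
Too low — raise k to concentrate. Iterating converges to k ≈ 3.86.
Then θ = 6000/(3.86−1) ≈ 2100.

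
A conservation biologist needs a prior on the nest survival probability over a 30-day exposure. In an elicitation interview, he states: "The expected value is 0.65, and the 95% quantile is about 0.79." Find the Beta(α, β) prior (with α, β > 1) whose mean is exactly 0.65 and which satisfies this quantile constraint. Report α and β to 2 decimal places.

With mean 0.65 fixed, write α = 0.65s, β = 0.35s where s = α+β.
Need P(θ < 0.79) = 0.95 under Beta(0.65s, 0.35s). Normal approximation: (q−m)/√(m(1−m)/s) ≈ z_{0.95} = 1.64, so s ≈ 0.65·0.35·(1.64)²/(0.79−0.65)² = 31.4.
At s = 31.4: P(θ<0.79) ≈ 0.960. Adjusting to match 0.95 gives s ≈ 27.80.
So α = 0.65·27.80 ≈ 18.07, β = 0.35·27.80 ≈ 9.73.

α ≈ 18.07, β ≈ 9.73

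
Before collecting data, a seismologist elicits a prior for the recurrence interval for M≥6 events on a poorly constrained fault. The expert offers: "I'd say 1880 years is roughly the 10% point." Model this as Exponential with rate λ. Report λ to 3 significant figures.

λ ≈ 5.6e-05

P(T < 1880.0) = 1 − e^(−λ·1880.0) = 0.1, so λ = −ln(1−0.1)/1880.0 = −ln(0.9)/1880.0 = 5.6e-05.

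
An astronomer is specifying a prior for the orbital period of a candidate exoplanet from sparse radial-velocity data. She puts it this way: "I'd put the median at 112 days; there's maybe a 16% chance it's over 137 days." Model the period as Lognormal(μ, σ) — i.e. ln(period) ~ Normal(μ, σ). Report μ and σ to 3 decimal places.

If T ~ Lognormal(μ,σ) then ln T ~ Normal(μ,σ), so the p-quantile of ln T is μ + z_p·σ.
ln(112) = 4.718 and ln(137) = 4.92; z_{0.5} = 0, z_{0.84} = 0.9945.
σ = (4.92 − 4.718)/(0.9945 − (0)) = 0.203.
μ = 4.718 − (0)·0.203 = 4.718.

μ ≈ 4.718, σ ≈ 0.203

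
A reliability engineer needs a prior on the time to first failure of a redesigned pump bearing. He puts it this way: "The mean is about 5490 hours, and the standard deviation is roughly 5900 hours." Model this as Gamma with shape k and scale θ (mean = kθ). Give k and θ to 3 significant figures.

k ≈ 0.866, θ ≈ 6340

For Gamma(k, scale θ): mean = kθ, variance = kθ², so CV = 1/√k.
CV = SD/mean = 5900/5490 = 1.075, hence k = 1/CV² = 0.866.
Then θ = mean/k = 5490/0.866 = 6340.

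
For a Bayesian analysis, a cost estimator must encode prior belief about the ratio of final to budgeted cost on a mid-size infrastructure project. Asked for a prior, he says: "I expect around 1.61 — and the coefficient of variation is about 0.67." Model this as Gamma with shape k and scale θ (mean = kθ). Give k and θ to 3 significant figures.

k ≈ 2.23, θ ≈ 0.723

For Gamma(k, scale θ): mean = kθ, variance = kθ², so CV = 1/√k.
CV = 0.67, hence k = 1/CV² = 2.23.
Then θ = mean/k = 1.61/2.23 = 0.723.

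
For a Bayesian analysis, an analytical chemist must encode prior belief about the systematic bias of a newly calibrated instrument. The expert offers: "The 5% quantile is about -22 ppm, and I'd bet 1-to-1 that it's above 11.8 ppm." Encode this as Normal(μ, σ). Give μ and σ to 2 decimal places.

μ = 11.80, σ = 20.55

For Normal(μ,σ), the p-quantile is μ + z_p·σ. Here z_{0.05} = -1.645, z_{0.5} = 0.
So -22 = μ − 1.645σ and 11.8 = μ + 0σ.
Subtracting: σ = (11.8 − -22)/(0 − (-1.645)) = 20.55.
Then μ = -22 − (-1.645)·20.55 = 11.80.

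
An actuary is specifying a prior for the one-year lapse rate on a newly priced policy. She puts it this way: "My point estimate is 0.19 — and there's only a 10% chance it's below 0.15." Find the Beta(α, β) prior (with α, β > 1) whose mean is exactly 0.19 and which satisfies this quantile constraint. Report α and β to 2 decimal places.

α ≈ 28.52, β ≈ 121.56

With mean 0.19 fixed, write α = 0.19s, β = 0.81s where s = α+β.
Need P(θ < 0.15) = 0.1 under Beta(0.19s, 0.81s). Normal approximation: (q−m)/√(m(1−m)/s) ≈ z_{0.1} = -1.28, so s ≈ 0.19·0.81·(-1.28)²/(0.15−0.19)² = 158.0.
At s = 158.0: P(θ<0.15) ≈ 0.094. Adjusting to match 0.1 gives s ≈ 150.08.
So α = 0.19·150.08 ≈ 28.52, β = 0.81·150.08 ≈ 121.56.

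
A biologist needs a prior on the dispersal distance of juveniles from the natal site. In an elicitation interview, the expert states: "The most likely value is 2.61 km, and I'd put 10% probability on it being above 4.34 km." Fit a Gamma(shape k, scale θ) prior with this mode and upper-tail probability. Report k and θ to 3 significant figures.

Gamma(k,θ) with k>1 has mode (k−1)θ, so θ = 2.61/(k−1).
Need P(X < 4.34) = 0.9 with θ tied to k this way. Start at k = 2, θ = 2.61: P(X<4.34) ≈ 0.495.
Too low — raise k to concentrate. Iterating converges to k ≈ 8.3.
Then θ = 2.61/(8.3−1) ≈ 0.357.

k ≈ 8.3, θ ≈ 0.357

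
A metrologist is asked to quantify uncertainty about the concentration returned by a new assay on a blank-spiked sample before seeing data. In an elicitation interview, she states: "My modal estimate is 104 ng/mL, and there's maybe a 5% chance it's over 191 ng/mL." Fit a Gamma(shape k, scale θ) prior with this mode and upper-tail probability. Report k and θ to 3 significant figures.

Gamma(k,θ) with k>1 has mode (k−1)θ, so θ = 104/(k−1).
Need P(X < 191) = 0.95 with θ tied to k this way. Start at k = 2, θ = 104: P(X<191) ≈ 0.548.
Too low — raise k to concentrate. Iterating converges to k ≈ 8.54.
Then θ = 104/(8.54−1) ≈ 13.8.

k ≈ 8.54, θ ≈ 13.8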